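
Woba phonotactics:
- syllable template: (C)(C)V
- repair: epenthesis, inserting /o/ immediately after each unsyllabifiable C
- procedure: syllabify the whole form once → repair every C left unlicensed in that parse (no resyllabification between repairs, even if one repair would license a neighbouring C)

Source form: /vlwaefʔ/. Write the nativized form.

Syllabifying with onset maximization leaves /v/, /f/, /ʔ/ stranded (no codas are permitted; onsets may contain at most 2 consonants).
Each unlicensed consonant becomes the onset of a new syllable: /v/ → /vo/, /f/ → /fo/, /ʔ/ → /ʔo/.

volwaefoʔo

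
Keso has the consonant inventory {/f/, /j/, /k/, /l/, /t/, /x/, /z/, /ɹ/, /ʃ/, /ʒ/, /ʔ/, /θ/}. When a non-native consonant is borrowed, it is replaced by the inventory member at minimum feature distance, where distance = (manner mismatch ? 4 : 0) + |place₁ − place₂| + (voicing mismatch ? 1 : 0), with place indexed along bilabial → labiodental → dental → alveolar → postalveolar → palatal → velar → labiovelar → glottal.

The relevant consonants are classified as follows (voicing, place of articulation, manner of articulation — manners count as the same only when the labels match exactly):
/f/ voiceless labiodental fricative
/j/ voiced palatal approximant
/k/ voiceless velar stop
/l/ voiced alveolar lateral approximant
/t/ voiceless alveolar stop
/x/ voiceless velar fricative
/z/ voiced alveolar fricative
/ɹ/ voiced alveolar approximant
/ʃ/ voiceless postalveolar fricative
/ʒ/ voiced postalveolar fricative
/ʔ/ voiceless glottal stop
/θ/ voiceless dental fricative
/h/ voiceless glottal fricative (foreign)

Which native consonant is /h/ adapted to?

x

/x/ is closest: same manner (fricative), place distance 2 (glottal→velar), same voicing; total 2. Next closest is /ʃ/ at distance 4.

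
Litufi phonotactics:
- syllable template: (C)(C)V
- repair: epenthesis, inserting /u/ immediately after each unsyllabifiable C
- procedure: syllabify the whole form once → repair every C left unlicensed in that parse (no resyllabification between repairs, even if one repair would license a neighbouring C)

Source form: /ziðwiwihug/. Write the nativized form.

ziðwiwihugu

Syllabifying with onset maximization leaves /g/ stranded (no codas are permitted; onsets may contain at most 2 consonants).
Epenthesis after each stranded consonant: /g/ → /gu/.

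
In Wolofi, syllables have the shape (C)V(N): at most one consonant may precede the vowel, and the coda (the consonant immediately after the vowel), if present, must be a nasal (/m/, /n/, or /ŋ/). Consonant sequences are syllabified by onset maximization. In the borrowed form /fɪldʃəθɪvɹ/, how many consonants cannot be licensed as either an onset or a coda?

Syllabifying with onset maximization leaves /l/, /d/, /v/, /ɹ/ stranded (only a nasal (/m/, /n/, or /ŋ/) is licensed in coda position; onsets are limited to one consonant).

4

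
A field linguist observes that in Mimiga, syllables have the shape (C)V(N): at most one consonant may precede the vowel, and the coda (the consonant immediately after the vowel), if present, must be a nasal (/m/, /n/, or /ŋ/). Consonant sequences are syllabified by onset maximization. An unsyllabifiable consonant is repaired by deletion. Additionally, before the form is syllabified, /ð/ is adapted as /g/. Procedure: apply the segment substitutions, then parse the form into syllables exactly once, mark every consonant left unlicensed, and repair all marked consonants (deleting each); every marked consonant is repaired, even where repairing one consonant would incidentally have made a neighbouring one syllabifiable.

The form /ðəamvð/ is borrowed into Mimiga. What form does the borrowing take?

Substitution: /ð/ → /g/, giving /gəamvg/.
The consonants /v/, /g/ cannot be parsed into a legal (C)V(N) syllable (only a nasal (/m/, /n/, or /ŋ/) is licensed in coda position; onsets are limited to one consonant).
Deletion applies to /v/, /g/.

gəam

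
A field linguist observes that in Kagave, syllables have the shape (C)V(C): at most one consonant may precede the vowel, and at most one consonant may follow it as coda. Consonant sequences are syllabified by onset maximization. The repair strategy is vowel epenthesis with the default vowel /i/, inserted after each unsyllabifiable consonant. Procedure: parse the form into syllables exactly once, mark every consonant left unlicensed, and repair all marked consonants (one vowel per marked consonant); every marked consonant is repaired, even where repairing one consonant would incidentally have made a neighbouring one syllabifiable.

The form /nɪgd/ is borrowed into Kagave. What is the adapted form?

Syllabifying with onset maximization leaves /d/ stranded (at most one coda consonant is licensed; onsets are limited to one consonant).
Epenthesis after each stranded consonant: /d/ → /di/.

nɪgdi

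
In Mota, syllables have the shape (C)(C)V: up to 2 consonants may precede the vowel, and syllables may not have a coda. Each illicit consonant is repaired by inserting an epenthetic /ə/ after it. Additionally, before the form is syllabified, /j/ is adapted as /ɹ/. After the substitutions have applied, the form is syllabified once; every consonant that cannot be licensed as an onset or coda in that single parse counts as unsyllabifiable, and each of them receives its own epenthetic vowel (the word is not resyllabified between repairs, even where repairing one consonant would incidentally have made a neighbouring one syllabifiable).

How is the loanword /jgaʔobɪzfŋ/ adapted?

Substitution: /j/ → /ɹ/, giving /ɹgaʔobɪzfŋ/.
The consonants /z/, /f/, /ŋ/ cannot be parsed into a legal (C)(C)V syllable (no codas are permitted; onsets may contain at most 2 consonants).
Inserting the epenthetic vowel yields /z/ → /zə/, /f/ → /fə/, /ŋ/ → /ŋə/.

ɹgaʔobɪzəfəŋə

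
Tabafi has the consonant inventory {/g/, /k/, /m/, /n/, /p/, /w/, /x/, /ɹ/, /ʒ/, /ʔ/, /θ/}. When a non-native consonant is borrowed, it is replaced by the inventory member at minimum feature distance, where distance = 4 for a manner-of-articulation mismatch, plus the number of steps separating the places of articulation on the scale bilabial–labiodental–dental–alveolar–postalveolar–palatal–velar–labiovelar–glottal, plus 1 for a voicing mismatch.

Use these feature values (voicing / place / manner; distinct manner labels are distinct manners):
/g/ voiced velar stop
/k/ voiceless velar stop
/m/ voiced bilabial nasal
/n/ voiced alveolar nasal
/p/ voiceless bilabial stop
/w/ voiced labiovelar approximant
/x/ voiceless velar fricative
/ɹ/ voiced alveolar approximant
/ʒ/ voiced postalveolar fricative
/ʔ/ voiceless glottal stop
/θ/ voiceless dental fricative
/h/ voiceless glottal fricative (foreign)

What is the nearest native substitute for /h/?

/x/ is closest: same manner (fricative), place distance 2 (glottal→velar), same voicing; total 2. Next closest is /ʔ/ at distance 4.

x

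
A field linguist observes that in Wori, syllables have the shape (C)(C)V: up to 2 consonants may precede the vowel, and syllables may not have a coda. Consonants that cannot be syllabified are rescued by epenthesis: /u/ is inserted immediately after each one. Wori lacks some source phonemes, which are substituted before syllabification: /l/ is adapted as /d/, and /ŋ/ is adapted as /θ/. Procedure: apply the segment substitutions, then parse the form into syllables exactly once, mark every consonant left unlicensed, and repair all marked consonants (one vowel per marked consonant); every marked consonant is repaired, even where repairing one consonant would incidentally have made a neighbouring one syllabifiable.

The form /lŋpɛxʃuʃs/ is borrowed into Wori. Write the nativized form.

duθpɛxʃuʃusu

Substitution: /l/ → /d/, /ŋ/ → /θ/, giving /dθpɛxʃuʃs/.
Under (C)(C)V, the unsyllabifiable consonants are /d/, /ʃ/, /s/ (no codas are permitted; onsets may contain at most 2 consonants).
Inserting the epenthetic vowel yields /d/ → /du/, /ʃ/ → /ʃu/, /s/ → /su/.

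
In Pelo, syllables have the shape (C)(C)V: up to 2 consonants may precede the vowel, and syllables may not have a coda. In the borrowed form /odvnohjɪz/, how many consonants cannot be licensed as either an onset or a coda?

2

The consonants /d/, /z/ cannot be parsed into a legal (C)(C)V syllable (no codas are permitted; onsets may contain at most 2 consonants).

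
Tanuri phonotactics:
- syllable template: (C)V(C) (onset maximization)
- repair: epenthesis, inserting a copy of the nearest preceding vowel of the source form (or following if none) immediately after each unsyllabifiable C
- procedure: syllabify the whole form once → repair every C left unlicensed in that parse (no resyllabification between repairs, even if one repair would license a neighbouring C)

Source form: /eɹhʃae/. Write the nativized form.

eɹheʃae

Under (C)V(C), the unsyllabifiable consonants are /h/ (at most one coda consonant is licensed; onsets are limited to one consonant).
Inserting the epenthetic vowel yields /h/ → /he/.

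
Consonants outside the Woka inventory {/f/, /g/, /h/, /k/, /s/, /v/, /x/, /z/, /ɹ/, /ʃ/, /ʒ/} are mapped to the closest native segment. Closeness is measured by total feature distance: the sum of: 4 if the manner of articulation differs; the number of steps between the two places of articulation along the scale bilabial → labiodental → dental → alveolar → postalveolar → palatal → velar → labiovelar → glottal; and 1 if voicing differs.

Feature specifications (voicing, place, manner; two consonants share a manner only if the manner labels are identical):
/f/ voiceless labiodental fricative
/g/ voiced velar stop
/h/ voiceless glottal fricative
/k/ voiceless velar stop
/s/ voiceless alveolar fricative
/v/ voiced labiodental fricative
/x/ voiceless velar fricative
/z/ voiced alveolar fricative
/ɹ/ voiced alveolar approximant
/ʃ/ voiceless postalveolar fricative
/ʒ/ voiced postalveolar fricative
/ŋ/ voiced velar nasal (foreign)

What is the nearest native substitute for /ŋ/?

/g/ is closest: manner differs (nasal→stop, +4), place distance 0 (velar→velar), same voicing; total 4. Next closest is /k/ at distance 5.

g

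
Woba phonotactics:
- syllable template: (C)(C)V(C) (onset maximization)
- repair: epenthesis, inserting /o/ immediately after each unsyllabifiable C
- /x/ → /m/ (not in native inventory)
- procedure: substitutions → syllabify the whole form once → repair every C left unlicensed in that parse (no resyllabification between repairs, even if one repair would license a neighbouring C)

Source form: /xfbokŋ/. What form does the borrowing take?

Substitution: /x/ → /m/, giving /mfbokŋ/.
Under (C)(C)V(C), the unsyllabifiable consonants are /m/, /ŋ/ (at most one coda consonant is licensed; onsets may contain at most 2 consonants).
Inserting the epenthetic vowel yields /m/ → /mo/, /ŋ/ → /ŋo/.

mofbokŋo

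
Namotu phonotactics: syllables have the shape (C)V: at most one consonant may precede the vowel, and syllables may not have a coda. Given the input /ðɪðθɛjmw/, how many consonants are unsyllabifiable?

4

Syllabifying with onset maximization leaves /ð/, /j/, /m/, /w/ stranded (no codas are permitted; onsets are limited to one consonant).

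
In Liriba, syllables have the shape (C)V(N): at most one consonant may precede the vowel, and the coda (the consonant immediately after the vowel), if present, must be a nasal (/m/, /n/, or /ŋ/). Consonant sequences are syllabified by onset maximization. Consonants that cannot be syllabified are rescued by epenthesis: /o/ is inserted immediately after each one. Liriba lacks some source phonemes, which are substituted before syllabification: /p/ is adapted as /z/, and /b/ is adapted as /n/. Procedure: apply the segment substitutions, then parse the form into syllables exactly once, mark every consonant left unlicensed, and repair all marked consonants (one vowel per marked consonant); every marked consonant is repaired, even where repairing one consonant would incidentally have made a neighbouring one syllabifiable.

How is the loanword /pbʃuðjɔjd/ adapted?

Substitution: /p/ → /z/, /b/ → /n/, giving /znʃuðjɔjd/.
Syllabifying with onset maximization leaves /z/, /n/, /ð/, /j/, /d/ stranded (only a nasal (/m/, /n/, or /ŋ/) is licensed in coda position; onsets are limited to one consonant).
Each unlicensed consonant becomes the onset of a new syllable: /z/ → /zo/, /n/ → /no/, /ð/ → /ðo/, /j/ → /jo/, /d/ → /do/.

zonoʃuðojɔjodo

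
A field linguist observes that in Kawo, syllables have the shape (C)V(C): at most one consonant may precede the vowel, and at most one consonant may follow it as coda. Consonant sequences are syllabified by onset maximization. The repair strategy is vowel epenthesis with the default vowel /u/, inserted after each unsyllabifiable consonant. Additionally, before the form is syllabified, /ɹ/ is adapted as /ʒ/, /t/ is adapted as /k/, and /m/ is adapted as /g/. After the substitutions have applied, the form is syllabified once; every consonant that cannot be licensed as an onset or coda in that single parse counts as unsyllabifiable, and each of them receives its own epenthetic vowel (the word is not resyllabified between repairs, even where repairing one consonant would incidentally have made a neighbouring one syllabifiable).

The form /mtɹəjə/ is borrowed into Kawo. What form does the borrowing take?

Substitution: /m/ → /g/, /t/ → /k/, /ɹ/ → /ʒ/, giving /gkʒəjə/.
Under (C)V(C), the unsyllabifiable consonants are /g/, /k/ (at most one coda consonant is licensed; onsets are limited to one consonant).
Inserting the epenthetic vowel yields /g/ → /gu/, /k/ → /ku/.

gukuʒəjə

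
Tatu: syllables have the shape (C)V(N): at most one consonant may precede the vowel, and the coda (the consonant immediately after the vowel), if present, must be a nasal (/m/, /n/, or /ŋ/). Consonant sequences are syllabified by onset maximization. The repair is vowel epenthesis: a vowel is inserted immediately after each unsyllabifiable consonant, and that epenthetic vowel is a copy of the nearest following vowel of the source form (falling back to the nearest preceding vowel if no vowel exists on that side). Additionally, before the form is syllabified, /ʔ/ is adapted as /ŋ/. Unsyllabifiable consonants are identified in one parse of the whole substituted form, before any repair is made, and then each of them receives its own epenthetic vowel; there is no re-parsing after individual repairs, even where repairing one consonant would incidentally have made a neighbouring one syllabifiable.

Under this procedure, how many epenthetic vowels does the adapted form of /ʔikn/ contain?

2

After substitution the input is /ŋikn/.
The unsyllabifiable consonants are /k/, /n/; each receives one epenthetic vowel.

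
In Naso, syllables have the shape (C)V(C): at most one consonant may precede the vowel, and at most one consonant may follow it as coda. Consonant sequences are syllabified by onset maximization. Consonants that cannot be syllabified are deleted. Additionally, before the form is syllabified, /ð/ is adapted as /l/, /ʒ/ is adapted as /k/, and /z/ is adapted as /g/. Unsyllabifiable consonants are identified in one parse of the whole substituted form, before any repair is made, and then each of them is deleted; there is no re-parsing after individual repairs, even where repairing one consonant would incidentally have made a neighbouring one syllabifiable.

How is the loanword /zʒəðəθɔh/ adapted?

kələθɔh

Substitution: /z/ → /g/, /ʒ/ → /k/, /ð/ → /l/, giving /gkələθɔh/.
Syllabifying with onset maximization leaves /g/ stranded (at most one coda consonant is licensed; onsets are limited to one consonant).
Each unlicensed consonant is deleted: /g/.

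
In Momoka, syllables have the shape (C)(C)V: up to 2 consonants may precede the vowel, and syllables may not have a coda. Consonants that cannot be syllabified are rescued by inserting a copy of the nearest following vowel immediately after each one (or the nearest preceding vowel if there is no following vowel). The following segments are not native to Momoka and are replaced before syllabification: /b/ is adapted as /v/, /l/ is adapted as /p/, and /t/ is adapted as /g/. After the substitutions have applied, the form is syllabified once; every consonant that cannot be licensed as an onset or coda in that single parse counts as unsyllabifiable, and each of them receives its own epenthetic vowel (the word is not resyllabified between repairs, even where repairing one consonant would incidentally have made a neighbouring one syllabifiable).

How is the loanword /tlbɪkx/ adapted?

gɪpvɪkɪxɪ

Substitution: /t/ → /g/, /l/ → /p/, /b/ → /v/, giving /gpvɪkx/.
Under (C)(C)V, the unsyllabifiable consonants are /g/, /k/, /x/ (no codas are permitted; onsets may contain at most 2 consonants).
Inserting the epenthetic vowel yields /g/ → /gɪ/, /k/ → /kɪ/, /x/ → /xɪ/.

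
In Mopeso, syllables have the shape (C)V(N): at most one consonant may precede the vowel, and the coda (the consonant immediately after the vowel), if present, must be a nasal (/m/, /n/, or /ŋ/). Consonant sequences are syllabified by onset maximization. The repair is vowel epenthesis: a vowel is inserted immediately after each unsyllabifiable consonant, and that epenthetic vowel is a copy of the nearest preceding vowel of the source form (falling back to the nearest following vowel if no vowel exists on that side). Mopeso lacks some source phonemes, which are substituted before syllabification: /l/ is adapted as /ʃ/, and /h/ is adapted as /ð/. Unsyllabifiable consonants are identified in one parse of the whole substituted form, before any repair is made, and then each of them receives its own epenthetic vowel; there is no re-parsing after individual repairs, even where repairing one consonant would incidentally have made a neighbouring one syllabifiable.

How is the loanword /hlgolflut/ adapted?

ðoʃogoʃofoʃutu

Substitution: /h/ → /ð/, /l/ → /ʃ/, giving /ðʃgoʃfʃut/.
Syllabifying with onset maximization leaves /ð/, /ʃ/, /ʃ/, /f/, /t/ stranded (only a nasal (/m/, /n/, or /ŋ/) is licensed in coda position; onsets are limited to one consonant).
Each unlicensed consonant becomes the onset of a new syllable: /ð/ → /ðo/, /ʃ/ → /ʃo/, /ʃ/ → /ʃo/, /f/ → /fo/, /t/ → /tu/.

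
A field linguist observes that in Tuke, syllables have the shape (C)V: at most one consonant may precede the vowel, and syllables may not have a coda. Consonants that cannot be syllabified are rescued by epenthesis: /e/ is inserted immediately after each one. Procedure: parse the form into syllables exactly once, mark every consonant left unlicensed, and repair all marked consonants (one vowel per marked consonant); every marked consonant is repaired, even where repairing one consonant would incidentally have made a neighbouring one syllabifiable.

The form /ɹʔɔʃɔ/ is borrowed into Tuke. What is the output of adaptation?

ɹeʔɔʃɔ

Under (C)V, the unsyllabifiable consonants are /ɹ/ (no codas are permitted; onsets are limited to one consonant).
Each unlicensed consonant becomes the onset of a new syllable: /ɹ/ → /ɹe/.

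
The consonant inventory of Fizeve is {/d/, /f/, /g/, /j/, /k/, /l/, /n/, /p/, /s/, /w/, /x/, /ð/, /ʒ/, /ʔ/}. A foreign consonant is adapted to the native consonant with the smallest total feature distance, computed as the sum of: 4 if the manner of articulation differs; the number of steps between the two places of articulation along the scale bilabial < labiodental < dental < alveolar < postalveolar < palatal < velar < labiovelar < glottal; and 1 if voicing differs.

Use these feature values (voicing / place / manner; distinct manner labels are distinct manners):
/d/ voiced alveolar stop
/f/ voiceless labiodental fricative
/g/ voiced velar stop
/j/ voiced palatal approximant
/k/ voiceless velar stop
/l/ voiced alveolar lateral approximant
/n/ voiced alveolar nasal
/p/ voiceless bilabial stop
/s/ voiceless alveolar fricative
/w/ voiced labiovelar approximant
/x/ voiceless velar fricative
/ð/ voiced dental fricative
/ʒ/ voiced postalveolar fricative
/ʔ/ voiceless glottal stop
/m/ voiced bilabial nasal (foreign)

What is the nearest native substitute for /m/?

/n/ is closest: same manner (nasal), place distance 3 (bilabial→alveolar), same voicing; total 3. Next closest is /p/ at distance 5.

n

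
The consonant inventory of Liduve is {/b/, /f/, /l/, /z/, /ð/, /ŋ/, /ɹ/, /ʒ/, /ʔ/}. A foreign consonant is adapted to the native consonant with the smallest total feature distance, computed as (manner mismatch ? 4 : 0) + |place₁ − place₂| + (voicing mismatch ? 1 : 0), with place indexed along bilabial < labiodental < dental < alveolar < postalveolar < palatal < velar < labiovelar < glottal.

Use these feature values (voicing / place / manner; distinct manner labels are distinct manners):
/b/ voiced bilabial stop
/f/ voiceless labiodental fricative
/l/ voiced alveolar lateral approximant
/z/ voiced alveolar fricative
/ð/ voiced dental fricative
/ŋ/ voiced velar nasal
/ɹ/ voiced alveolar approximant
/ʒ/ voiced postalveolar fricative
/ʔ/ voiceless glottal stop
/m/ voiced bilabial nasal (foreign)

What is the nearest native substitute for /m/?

/b/ is closest: manner differs (nasal→stop, +4), place distance 0 (bilabial→bilabial), same voicing; total 4. Next closest is /f/ at distance 6.

b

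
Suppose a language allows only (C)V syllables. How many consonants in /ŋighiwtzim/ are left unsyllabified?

4

Under (C)V, the unsyllabifiable consonants are /g/, /w/, /t/, /m/ (no codas are permitted; onsets are limited to one consonant).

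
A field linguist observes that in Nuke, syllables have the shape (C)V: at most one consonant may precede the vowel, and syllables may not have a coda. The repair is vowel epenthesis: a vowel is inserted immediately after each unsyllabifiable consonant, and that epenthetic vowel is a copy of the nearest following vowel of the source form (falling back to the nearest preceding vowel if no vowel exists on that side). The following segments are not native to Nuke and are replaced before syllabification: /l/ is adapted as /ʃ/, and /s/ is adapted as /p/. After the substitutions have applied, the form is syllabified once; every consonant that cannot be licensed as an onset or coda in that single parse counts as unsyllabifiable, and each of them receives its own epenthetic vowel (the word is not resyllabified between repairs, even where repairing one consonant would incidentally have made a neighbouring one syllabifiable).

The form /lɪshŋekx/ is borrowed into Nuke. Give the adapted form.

Substitution: /l/ → /ʃ/, /s/ → /p/, giving /ʃɪphŋekx/.
The consonants /p/, /h/, /k/, /x/ cannot be parsed into a legal (C)V syllable (no codas are permitted; onsets are limited to one consonant).
Epenthesis after each stranded consonant: /p/ → /pe/, /h/ → /he/, /k/ → /ke/, /x/ → /xe/.

ʃɪpeheŋekexe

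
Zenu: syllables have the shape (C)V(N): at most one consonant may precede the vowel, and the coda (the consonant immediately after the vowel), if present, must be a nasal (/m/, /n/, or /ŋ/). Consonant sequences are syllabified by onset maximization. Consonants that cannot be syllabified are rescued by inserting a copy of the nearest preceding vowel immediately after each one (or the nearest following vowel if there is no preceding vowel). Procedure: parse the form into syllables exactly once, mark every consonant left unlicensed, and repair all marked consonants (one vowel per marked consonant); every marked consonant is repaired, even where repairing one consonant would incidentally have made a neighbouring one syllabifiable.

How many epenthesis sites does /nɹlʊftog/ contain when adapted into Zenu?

4

The unsyllabifiable consonants are /n/, /ɹ/, /f/, /g/; each receives one epenthetic vowel.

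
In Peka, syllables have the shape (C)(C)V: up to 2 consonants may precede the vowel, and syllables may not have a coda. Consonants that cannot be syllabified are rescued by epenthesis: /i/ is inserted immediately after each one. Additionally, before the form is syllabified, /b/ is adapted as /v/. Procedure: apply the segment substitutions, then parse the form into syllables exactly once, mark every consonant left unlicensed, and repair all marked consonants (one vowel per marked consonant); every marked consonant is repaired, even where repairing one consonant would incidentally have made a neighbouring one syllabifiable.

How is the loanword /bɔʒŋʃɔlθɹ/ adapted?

Substitution: /b/ → /v/, giving /vɔʒŋʃɔlθɹ/.
The consonants /ʒ/, /l/, /θ/, /ɹ/ cannot be parsed into a legal (C)(C)V syllable (no codas are permitted; onsets may contain at most 2 consonants).
Inserting the epenthetic vowel yields /ʒ/ → /ʒi/, /l/ → /li/, /θ/ → /θi/, /ɹ/ → /ɹi/.

vɔʒiŋʃɔliθiɹi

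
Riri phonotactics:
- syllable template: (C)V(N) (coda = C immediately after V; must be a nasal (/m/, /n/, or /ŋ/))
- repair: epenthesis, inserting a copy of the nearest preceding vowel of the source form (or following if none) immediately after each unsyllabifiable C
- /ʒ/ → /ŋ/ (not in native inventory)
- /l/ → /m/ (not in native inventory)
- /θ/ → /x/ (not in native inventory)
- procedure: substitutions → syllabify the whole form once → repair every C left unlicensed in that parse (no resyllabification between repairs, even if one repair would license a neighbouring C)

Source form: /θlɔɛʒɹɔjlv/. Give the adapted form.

Substitution: /θ/ → /x/, /l/ → /m/, /ʒ/ → /ŋ/, giving /xmɔɛŋɹɔjmv/.
The consonants /x/, /j/, /m/, /v/ cannot be parsed into a legal (C)V(N) syllable (only a nasal (/m/, /n/, or /ŋ/) is licensed in coda position; onsets are limited to one consonant).
Epenthesis after each stranded consonant: /x/ → /xɔ/, /j/ → /jɔ/, /m/ → /mɔ/, /v/ → /vɔ/.

xɔmɔɛŋɹɔjɔmɔvɔ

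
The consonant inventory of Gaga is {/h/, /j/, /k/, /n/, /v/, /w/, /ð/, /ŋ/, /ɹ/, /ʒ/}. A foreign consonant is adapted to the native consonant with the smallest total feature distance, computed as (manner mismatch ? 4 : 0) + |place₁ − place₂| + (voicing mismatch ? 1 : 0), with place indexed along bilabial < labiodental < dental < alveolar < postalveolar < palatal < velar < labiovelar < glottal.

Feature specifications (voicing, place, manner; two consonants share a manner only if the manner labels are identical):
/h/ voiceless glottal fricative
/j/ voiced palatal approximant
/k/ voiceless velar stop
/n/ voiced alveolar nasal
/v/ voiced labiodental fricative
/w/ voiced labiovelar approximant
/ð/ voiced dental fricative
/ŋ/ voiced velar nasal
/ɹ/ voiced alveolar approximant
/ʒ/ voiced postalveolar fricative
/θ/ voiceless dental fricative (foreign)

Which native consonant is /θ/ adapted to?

/ð/ is closest: same manner (fricative), place distance 0 (dental→dental), voicing differs (+1); total 1. Next closest is /v/ at distance 2.

ð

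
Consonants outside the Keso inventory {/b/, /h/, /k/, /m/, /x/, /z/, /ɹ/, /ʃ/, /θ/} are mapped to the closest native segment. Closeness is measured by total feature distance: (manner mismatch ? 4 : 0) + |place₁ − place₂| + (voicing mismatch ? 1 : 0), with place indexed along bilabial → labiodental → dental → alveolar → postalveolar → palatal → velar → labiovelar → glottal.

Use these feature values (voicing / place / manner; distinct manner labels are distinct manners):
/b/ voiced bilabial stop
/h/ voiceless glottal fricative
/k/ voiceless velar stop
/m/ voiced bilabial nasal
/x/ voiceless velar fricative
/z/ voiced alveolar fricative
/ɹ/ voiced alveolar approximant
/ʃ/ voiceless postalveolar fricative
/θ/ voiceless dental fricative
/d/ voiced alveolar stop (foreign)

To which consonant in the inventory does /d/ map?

b

/b/ is closest: same manner (stop), place distance 3 (alveolar→bilabial), same voicing; total 3. Next closest is /k/ at distance 4.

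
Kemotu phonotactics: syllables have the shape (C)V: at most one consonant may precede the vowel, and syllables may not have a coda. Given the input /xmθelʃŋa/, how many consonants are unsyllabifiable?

Under (C)V, the unsyllabifiable consonants are /x/, /m/, /l/, /ʃ/ (no codas are permitted; onsets are limited to one consonant).

4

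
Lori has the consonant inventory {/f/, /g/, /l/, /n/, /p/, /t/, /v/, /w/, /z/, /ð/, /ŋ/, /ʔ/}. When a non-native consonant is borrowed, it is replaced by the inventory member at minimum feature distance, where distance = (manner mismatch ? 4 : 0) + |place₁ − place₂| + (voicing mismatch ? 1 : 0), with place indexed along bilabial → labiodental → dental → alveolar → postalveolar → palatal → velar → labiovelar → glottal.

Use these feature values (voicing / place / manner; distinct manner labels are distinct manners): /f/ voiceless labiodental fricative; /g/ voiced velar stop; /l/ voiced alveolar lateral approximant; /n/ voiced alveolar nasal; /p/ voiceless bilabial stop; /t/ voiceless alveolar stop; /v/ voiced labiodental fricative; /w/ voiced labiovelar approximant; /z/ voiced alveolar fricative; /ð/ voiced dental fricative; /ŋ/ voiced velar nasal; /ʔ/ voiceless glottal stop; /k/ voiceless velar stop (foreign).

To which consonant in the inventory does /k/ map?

g

/g/ is closest: same manner (stop), place distance 0 (velar→velar), voicing differs (+1); total 1. Next closest is /ʔ/ at distance 2.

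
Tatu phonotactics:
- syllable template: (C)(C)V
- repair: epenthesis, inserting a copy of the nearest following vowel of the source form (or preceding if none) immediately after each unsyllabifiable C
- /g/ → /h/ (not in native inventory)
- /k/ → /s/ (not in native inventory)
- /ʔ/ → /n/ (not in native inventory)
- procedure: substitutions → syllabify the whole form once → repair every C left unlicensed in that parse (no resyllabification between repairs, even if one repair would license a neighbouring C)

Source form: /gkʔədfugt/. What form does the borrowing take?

Substitution: /g/ → /h/, /k/ → /s/, /ʔ/ → /n/, giving /hsnədfuht/.
Under (C)(C)V, the unsyllabifiable consonants are /h/, /h/, /t/ (no codas are permitted; onsets may contain at most 2 consonants).
Inserting the epenthetic vowel yields /h/ → /hə/, /h/ → /hu/, /t/ → /tu/.

həsnədfuhutu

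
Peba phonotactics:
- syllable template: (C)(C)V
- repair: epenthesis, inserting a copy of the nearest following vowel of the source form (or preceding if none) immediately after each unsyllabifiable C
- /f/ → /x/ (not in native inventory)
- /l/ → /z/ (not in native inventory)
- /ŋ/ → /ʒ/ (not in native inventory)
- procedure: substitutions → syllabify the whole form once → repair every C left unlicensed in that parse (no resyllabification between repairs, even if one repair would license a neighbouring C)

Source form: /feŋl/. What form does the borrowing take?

Substitution: /f/ → /x/, /ŋ/ → /ʒ/, /l/ → /z/, giving /xeʒz/.
Under (C)(C)V, the unsyllabifiable consonants are /ʒ/, /z/ (no codas are permitted; onsets may contain at most 2 consonants).
Epenthesis after each stranded consonant: /ʒ/ → /ʒe/, /z/ → /ze/.

xeʒeze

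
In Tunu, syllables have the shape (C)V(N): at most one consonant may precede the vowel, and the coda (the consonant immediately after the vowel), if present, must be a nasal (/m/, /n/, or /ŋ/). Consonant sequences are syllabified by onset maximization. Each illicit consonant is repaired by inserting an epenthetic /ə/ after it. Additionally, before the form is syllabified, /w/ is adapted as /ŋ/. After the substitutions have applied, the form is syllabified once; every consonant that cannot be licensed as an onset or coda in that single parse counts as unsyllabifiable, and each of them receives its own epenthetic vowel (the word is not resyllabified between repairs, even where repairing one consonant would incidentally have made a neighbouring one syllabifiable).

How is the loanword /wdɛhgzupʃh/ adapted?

Substitution: /w/ → /ŋ/, giving /ŋdɛhgzupʃh/.
Under (C)V(N), the unsyllabifiable consonants are /ŋ/, /h/, /g/, /p/, /ʃ/, /h/ (only a nasal (/m/, /n/, or /ŋ/) is licensed in coda position; onsets are limited to one consonant).
Epenthesis after each stranded consonant: /ŋ/ → /ŋə/, /h/ → /hə/, /g/ → /gə/, /p/ → /pə/, /ʃ/ → /ʃə/, /h/ → /hə/.

ŋədɛhəgəzupəʃəhə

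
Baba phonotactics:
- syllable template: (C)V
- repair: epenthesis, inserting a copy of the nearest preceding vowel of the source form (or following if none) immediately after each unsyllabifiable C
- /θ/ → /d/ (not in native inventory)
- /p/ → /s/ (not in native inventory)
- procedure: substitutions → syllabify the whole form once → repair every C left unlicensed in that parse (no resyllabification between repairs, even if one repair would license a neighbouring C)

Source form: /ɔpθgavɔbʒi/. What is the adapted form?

ɔsɔdɔgavɔbɔʒi

Substitution: /p/ → /s/, /θ/ → /d/, giving /ɔsdgavɔbʒi/.
Under (C)V, the unsyllabifiable consonants are /s/, /d/, /b/ (no codas are permitted; onsets are limited to one consonant).
Each unlicensed consonant becomes the onset of a new syllable: /s/ → /sɔ/, /d/ → /dɔ/, /b/ → /bɔ/.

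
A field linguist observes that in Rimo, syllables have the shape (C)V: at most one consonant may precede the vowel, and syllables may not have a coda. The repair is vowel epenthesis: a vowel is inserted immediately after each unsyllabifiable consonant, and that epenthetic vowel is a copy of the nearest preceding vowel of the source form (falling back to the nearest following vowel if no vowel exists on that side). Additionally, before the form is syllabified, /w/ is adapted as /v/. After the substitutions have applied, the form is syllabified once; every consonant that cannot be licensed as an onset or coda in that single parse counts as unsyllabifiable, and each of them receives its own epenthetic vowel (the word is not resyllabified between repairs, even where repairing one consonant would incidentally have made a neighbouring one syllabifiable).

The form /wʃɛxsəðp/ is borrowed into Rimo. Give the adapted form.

vɛʃɛxɛsəðəpə

Substitution: /w/ → /v/, giving /vʃɛxsəðp/.
Under (C)V, the unsyllabifiable consonants are /v/, /x/, /ð/, /p/ (no codas are permitted; onsets are limited to one consonant).
Each unlicensed consonant becomes the onset of a new syllable: /v/ → /vɛ/, /x/ → /xɛ/, /ð/ → /ðə/, /p/ → /pə/.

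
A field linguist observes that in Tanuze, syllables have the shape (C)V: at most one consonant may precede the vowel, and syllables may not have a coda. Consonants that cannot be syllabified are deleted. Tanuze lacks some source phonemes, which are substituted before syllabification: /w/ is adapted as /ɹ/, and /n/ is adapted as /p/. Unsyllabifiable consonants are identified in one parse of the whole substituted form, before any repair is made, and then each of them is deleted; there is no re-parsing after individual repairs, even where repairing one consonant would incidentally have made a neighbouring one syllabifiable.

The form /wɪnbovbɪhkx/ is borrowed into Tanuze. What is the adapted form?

ɹɪbobɪ

Substitution: /w/ → /ɹ/, /n/ → /p/, giving /ɹɪpbovbɪhkx/.
The consonants /p/, /v/, /h/, /k/, /x/ cannot be parsed into a legal (C)V syllable (no codas are permitted; onsets are limited to one consonant).
Each unlicensed consonant is deleted: /p/, /v/, /h/, /k/, /x/.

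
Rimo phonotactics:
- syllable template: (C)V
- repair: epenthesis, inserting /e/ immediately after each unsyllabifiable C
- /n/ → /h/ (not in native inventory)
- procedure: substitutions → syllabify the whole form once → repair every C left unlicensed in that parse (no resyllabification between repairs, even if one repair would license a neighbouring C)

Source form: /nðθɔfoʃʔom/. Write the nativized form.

heðeθɔfoʃeʔome

Substitution: /n/ → /h/, giving /hðθɔfoʃʔom/.
Under (C)V, the unsyllabifiable consonants are /h/, /ð/, /ʃ/, /m/ (no codas are permitted; onsets are limited to one consonant).
Inserting the epenthetic vowel yields /h/ → /he/, /ð/ → /ðe/, /ʃ/ → /ʃe/, /m/ → /me/.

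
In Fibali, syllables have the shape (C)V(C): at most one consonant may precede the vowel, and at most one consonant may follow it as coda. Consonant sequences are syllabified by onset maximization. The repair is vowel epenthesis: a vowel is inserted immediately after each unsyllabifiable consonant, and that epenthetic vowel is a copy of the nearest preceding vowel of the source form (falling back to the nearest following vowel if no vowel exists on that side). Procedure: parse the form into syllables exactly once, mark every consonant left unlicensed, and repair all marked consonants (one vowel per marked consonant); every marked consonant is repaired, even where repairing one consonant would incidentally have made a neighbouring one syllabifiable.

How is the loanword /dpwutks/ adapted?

The consonants /d/, /p/, /k/, /s/ cannot be parsed into a legal (C)V(C) syllable (at most one coda consonant is licensed; onsets are limited to one consonant).
Inserting the epenthetic vowel yields /d/ → /du/, /p/ → /pu/, /k/ → /ku/, /s/ → /su/.

dupuwutkusu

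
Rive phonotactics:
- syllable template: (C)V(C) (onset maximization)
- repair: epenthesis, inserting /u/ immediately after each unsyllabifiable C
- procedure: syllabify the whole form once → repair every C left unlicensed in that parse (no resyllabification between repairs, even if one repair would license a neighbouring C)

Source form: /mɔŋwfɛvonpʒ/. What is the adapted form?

Syllabifying with onset maximization leaves /w/, /p/, /ʒ/ stranded (at most one coda consonant is licensed; onsets are limited to one consonant).
Epenthesis after each stranded consonant: /w/ → /wu/, /p/ → /pu/, /ʒ/ → /ʒu/.

mɔŋwufɛvonpuʒu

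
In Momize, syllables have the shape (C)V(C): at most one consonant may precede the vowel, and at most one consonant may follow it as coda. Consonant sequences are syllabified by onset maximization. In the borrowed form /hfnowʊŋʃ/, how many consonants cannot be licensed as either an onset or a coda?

3

Under (C)V(C), the unsyllabifiable consonants are /h/, /f/, /ʃ/ (at most one coda consonant is licensed; onsets are limited to one consonant).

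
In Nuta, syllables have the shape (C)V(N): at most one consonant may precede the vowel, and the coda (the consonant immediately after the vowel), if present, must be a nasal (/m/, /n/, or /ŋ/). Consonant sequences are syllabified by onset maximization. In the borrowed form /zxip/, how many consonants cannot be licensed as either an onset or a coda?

The consonants /z/, /p/ cannot be parsed into a legal (C)V(N) syllable (only a nasal (/m/, /n/, or /ŋ/) is licensed in coda position; onsets are limited to one consonant).

2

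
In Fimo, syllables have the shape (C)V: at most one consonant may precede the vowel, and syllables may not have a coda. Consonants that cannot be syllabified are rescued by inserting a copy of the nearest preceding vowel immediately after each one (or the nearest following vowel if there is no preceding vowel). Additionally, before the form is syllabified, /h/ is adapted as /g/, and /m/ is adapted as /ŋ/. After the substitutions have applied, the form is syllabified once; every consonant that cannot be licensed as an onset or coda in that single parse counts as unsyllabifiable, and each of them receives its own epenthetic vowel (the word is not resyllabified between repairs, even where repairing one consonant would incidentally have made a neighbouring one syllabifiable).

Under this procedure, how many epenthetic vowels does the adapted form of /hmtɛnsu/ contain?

3

After substitution the input is /gŋtɛnsu/.
The unsyllabifiable consonants are /g/, /ŋ/, /n/; each receives one epenthetic vowel.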